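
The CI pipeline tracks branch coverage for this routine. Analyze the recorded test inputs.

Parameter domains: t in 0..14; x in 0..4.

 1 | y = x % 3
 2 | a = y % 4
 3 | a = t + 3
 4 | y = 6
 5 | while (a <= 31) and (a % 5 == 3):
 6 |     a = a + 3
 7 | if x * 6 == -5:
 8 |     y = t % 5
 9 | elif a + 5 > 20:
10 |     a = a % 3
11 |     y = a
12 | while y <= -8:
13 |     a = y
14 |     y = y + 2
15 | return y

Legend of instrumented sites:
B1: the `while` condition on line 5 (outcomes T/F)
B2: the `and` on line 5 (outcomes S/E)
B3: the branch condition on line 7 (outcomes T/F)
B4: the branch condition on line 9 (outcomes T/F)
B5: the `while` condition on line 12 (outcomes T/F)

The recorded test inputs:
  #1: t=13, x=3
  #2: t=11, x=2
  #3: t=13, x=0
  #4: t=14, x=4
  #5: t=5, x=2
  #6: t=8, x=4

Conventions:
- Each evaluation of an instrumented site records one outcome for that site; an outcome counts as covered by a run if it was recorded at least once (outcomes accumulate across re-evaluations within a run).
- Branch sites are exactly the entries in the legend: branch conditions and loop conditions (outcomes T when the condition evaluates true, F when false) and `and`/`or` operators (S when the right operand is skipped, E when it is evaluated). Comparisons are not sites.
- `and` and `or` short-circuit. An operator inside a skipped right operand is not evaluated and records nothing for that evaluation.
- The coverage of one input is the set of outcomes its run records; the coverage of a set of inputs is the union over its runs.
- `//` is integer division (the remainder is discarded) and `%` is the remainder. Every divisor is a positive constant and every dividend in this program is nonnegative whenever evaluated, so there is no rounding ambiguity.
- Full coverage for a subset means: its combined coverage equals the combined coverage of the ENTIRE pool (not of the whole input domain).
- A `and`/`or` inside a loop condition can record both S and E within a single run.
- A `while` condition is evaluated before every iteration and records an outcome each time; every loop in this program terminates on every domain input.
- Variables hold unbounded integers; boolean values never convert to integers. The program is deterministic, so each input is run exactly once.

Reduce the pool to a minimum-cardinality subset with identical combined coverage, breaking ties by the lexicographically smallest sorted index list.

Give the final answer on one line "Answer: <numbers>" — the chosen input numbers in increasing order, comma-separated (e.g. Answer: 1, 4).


#1 (t=13, x=3) -> B2->E, B1->F, B3->F, B4->T, B5->F; covered: B1=F, B2=E, B3=F, B4=T, B5=F
#2 (t=11, x=2) -> B2->E, B1->F, B3->F, B4->F, B5->F; covered: B1=F, B2=E, B3=F, B4=F, B5=F
#3 (t=13, x=0) -> B2->E, B1->F, B3->F, B4->T, B5->F; covered: B1=F, B2=E, B3=F, B4=T, B5=F
#4 (t=14, x=4) -> B2->E, B1->F, B3->F, B4->T, B5->F; covered: B1=F, B2=E, B3=F, B4=T, B5=F
#5 (t=5, x=2) -> B2->E, B1->T, B2->E, B1->F, B3->F, B4->F, B5->F; covered: B1=T, B1=F, B2=E, B3=F, B4=F, B5=F
#6 (t=8, x=4) -> B2->E, B1->F, B3->F, B4->F, B5->F; covered: B1=F, B2=E, B3=F, B4=F, B5=F
together the pool reaches 7 outcomes: B1=T, B1=F, B2=E, B3=F, B4=T, B4=F, B5=F
size 1 is not enough: best union over all size-1 subsets is 6/7
at size 2, {1, 5} reaches all 7 outcomes; every lexicographically earlier size-2 subset fails
Answer: 1, 5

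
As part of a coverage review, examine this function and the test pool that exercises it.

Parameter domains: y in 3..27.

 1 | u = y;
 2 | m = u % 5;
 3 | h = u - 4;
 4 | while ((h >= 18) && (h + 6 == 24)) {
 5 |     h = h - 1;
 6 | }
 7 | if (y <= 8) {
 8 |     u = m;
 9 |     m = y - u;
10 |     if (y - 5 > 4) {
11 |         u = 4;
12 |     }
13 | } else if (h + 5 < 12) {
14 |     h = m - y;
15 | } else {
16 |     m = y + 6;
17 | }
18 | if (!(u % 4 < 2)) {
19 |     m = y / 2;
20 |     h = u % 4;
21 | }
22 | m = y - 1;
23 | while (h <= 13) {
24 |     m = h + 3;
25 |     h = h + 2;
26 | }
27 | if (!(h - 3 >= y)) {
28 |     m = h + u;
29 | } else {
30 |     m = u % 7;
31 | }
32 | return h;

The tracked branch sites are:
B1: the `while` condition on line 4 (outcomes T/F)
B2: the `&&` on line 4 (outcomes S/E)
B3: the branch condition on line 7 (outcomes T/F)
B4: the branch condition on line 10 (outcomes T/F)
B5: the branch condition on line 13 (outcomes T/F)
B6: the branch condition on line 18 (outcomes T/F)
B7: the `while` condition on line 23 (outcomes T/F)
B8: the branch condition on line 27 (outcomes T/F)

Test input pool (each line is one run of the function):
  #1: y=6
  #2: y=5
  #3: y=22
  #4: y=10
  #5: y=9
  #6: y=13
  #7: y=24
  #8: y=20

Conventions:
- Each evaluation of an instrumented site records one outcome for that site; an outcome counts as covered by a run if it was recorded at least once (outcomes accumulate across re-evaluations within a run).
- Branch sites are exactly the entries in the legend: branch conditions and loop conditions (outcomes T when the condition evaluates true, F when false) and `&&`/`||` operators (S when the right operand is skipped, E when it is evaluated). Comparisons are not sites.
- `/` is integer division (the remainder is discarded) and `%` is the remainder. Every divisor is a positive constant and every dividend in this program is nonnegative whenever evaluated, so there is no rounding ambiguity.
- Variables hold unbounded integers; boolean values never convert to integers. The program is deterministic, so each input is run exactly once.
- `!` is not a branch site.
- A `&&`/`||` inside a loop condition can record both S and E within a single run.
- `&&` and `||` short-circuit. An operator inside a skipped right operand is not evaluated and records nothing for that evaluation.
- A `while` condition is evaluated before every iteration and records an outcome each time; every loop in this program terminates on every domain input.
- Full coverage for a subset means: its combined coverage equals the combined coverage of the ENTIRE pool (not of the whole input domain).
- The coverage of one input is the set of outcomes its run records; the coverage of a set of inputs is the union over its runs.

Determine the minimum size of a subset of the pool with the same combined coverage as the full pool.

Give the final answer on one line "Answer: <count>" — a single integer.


run #1 (y=6) runs B2->S, B1->F, B3->T, B4->F, B6->F, B7->T, B7->T, B7->T, B7->T, B7->T, B7->T, B7->F, B8->F; records B1=F, B2=S, B3=T, B4=F, B6=F, B7=T, B7=F, B8=F
run #2 (y=5) runs B2->S, B1->F, B3->T, B4->F, B6->F, B7->T, B7->T, B7->T, B7->T, B7->T, B7->T, B7->T, B7->F, B8->F; records B1=F, B2=S, B3=T, B4=F, B6=F, B7=T, B7=F, B8=F
run #3 (y=22) runs B2->E, B1->T, B2->S, B1->F, B3->F, B5->F, B6->T, B7->T, B7->T, B7->T, B7->T, B7->T, B7->T, B7->F, ...; records B1=T, B1=F, B2=S, B2=E, B3=F, B5=F, B6=T, B7=T, B7=F, B8=T
run #4 (y=10) runs B2->S, B1->F, B3->F, B5->T, B6->T, B7->T, B7->T, B7->T, B7->T, B7->T, B7->T, B7->F, B8->F; records B1=F, B2=S, B3=F, B5=T, B6=T, B7=T, B7=F, B8=F
run #5 (y=9) runs B2->S, B1->F, B3->F, B5->T, B6->F, B7->T, B7->T, B7->T, B7->T, B7->T, B7->T, B7->T, B7->T, B7->T, ...; records B1=F, B2=S, B3=F, B5=T, B6=F, B7=T, B7=F, B8=F
run #6 (y=13) runs B2->S, B1->F, B3->F, B5->F, B6->F, B7->T, B7->T, B7->T, B7->F, B8->T; records B1=F, B2=S, B3=F, B5=F, B6=F, B7=T, B7=F, B8=T
run #7 (y=24) runs B2->E, B1->F, B3->F, B5->F, B6->F, B7->F, B8->T; records B1=F, B2=E, B3=F, B5=F, B6=F, B7=F, B8=T
run #8 (y=20) runs B2->S, B1->F, B3->F, B5->F, B6->F, B7->F, B8->T; records B1=F, B2=S, B3=F, B5=F, B6=F, B7=F, B8=T
together the pool reaches 15 outcomes: B1=T, B1=F, B2=S, B2=E, B3=T, B3=F, B4=F, B5=T, B5=F, B6=T, B6=F, B7=T, B7=F, B8=T, B8=F
checked all size-1 subsets: none covers 15 outcomes (max 10/15)
checked all size-2 subsets: none covers 15 outcomes (max 14/15)
at size 3, {1, 3, 4} reaches all 15 outcomes; every lexicographically earlier size-3 subset fails
Answer: 3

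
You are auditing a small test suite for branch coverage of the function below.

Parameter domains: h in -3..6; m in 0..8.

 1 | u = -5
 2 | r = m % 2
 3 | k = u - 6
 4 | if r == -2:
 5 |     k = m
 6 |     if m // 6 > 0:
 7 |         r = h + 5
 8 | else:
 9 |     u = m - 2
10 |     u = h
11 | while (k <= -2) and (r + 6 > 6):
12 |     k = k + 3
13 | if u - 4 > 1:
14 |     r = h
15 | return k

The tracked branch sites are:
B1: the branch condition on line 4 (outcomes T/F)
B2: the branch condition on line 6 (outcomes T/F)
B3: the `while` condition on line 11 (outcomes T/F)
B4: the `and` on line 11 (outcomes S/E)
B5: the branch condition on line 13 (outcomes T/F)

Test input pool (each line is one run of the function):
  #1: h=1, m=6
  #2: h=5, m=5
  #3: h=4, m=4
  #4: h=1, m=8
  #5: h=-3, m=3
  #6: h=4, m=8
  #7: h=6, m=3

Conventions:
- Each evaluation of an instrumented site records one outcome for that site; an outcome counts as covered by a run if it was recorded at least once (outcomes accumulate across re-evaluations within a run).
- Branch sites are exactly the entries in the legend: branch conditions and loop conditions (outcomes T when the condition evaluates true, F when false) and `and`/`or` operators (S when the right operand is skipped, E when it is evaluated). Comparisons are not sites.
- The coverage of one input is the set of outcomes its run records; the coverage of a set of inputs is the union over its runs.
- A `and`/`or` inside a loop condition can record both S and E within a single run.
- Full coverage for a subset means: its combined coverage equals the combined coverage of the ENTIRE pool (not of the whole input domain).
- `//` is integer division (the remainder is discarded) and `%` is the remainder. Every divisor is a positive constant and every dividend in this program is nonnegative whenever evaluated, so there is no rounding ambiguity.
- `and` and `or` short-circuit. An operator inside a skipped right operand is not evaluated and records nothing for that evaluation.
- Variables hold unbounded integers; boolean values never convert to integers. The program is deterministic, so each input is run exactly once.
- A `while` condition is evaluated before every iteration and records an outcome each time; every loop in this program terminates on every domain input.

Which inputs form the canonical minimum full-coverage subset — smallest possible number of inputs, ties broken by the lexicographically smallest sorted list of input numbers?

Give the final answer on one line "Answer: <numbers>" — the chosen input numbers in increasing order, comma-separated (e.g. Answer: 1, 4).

run #1 (h=1, m=6) runs B1->F, B4->E, B3->F, B5->F; records B1=F, B3=F, B4=E, B5=F
run #2 (h=5, m=5) runs B1->F, B4->E, B3->T, B4->E, B3->T, B4->E, B3->T, B4->E, B3->T, B4->S, B3->F, B5->F; records B1=F, B3=T, B3=F, B4=S, B4=E, B5=F
run #3 (h=4, m=4) runs B1->F, B4->E, B3->F, B5->F; records B1=F, B3=F, B4=E, B5=F
run #4 (h=1, m=8) runs B1->F, B4->E, B3->F, B5->F; records B1=F, B3=F, B4=E, B5=F
run #5 (h=-3, m=3) runs B1->F, B4->E, B3->T, B4->E, B3->T, B4->E, B3->T, B4->E, B3->T, B4->S, B3->F, B5->F; records B1=F, B3=T, B3=F, B4=S, B4=E, B5=F
run #6 (h=4, m=8) runs B1->F, B4->E, B3->F, B5->F; records B1=F, B3=F, B4=E, B5=F
run #7 (h=6, m=3) runs B1->F, B4->E, B3->T, B4->E, B3->T, B4->E, B3->T, B4->E, B3->T, B4->S, B3->F, B5->T; records B1=F, B3=T, B3=F, B4=S, B4=E, B5=T
together the pool reaches 7 outcomes: B1=F, B3=T, B3=F, B4=S, B4=E, B5=T, B5=F
no size-1 subset reaches all 7 outcomes (best union: 6/7)
the canonical winner is {1, 7}: size 2, full 7-outcome coverage, earliest index list among size-2 covers

Answer: 1, 7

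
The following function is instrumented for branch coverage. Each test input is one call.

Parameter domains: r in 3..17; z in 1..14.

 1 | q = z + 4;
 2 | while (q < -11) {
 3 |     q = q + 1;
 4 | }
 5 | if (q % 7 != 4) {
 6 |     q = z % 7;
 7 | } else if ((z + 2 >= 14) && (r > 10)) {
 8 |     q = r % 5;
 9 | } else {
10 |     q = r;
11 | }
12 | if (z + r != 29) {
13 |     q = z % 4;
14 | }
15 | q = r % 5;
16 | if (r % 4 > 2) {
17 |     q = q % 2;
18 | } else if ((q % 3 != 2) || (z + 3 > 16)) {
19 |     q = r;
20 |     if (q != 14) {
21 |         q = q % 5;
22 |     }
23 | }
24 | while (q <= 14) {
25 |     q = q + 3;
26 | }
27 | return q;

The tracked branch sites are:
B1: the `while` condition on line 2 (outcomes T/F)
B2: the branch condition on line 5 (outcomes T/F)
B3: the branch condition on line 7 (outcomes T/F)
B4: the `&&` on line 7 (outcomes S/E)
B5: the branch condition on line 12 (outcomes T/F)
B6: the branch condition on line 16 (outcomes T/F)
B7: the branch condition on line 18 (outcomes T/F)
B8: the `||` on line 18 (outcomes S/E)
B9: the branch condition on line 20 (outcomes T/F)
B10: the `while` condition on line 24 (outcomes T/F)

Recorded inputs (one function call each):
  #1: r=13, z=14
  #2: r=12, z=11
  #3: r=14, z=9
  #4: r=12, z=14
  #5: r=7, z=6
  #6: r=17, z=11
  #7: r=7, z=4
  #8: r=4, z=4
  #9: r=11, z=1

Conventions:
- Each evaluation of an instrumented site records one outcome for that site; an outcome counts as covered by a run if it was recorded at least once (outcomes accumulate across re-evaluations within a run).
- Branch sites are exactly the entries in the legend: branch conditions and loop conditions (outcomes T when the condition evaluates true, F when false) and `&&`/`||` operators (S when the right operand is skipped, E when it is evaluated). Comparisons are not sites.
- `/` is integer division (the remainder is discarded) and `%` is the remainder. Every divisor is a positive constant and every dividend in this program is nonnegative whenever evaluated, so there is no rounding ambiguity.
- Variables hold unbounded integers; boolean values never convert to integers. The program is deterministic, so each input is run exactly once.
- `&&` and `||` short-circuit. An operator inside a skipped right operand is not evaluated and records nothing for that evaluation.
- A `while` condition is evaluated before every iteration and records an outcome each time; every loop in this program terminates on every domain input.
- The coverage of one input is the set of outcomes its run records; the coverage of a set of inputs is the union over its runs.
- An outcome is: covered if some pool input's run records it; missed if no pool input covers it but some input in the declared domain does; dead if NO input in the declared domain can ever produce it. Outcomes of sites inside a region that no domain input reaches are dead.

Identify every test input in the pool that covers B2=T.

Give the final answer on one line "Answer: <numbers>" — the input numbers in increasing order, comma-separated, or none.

input #1 (r=13, z=14): misses B2=T
input #2 (r=12, z=11): covers B2=T
input #3 (r=14, z=9): covers B2=T
input #4 (r=12, z=14): misses B2=T
input #5 (r=7, z=6): covers B2=T
input #6 (r=17, z=11): covers B2=T
input #7 (r=7, z=4): covers B2=T
input #8 (r=4, z=4): covers B2=T
input #9 (r=11, z=1): covers B2=T

Answer: 2, 3, 5, 6, 7, 8, 9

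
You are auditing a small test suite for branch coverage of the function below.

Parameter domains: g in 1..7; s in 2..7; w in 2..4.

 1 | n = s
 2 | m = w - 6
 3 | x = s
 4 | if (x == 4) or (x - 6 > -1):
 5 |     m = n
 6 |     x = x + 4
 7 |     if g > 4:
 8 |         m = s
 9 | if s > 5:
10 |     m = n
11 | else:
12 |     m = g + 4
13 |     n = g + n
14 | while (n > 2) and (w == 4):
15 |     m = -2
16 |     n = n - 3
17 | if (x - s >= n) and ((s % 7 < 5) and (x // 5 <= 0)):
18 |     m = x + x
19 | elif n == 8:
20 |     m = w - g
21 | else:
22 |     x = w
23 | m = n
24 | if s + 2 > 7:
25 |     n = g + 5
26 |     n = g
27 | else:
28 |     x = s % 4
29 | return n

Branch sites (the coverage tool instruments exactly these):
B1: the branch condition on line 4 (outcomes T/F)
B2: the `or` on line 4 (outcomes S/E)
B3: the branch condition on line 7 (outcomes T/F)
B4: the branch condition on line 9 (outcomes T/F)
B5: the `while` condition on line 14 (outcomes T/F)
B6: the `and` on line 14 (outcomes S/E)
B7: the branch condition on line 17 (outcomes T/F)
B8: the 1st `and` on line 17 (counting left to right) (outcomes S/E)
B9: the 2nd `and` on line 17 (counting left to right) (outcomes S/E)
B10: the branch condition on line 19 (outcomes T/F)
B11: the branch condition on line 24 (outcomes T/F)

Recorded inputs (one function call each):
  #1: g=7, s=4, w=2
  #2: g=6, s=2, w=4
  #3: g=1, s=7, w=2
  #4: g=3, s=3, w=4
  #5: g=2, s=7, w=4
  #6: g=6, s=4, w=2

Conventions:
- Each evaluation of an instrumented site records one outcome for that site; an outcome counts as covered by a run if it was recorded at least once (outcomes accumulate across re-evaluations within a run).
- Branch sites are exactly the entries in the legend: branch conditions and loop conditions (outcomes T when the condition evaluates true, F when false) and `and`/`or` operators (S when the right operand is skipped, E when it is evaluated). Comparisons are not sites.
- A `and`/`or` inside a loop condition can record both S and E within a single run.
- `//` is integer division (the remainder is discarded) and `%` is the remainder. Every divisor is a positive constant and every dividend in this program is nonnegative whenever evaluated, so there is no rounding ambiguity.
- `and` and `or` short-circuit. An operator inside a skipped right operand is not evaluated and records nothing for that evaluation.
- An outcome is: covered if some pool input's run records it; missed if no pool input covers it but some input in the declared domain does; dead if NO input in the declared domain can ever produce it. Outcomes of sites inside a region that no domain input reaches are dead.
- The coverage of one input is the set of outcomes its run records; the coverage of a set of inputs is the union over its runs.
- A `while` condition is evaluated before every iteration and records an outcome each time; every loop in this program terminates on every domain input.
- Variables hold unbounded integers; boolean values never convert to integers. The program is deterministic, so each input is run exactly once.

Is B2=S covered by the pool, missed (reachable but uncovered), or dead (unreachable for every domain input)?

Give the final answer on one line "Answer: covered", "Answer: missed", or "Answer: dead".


B2=S is recorded by pool input(s) 1, 6 -> covered
Answer: covered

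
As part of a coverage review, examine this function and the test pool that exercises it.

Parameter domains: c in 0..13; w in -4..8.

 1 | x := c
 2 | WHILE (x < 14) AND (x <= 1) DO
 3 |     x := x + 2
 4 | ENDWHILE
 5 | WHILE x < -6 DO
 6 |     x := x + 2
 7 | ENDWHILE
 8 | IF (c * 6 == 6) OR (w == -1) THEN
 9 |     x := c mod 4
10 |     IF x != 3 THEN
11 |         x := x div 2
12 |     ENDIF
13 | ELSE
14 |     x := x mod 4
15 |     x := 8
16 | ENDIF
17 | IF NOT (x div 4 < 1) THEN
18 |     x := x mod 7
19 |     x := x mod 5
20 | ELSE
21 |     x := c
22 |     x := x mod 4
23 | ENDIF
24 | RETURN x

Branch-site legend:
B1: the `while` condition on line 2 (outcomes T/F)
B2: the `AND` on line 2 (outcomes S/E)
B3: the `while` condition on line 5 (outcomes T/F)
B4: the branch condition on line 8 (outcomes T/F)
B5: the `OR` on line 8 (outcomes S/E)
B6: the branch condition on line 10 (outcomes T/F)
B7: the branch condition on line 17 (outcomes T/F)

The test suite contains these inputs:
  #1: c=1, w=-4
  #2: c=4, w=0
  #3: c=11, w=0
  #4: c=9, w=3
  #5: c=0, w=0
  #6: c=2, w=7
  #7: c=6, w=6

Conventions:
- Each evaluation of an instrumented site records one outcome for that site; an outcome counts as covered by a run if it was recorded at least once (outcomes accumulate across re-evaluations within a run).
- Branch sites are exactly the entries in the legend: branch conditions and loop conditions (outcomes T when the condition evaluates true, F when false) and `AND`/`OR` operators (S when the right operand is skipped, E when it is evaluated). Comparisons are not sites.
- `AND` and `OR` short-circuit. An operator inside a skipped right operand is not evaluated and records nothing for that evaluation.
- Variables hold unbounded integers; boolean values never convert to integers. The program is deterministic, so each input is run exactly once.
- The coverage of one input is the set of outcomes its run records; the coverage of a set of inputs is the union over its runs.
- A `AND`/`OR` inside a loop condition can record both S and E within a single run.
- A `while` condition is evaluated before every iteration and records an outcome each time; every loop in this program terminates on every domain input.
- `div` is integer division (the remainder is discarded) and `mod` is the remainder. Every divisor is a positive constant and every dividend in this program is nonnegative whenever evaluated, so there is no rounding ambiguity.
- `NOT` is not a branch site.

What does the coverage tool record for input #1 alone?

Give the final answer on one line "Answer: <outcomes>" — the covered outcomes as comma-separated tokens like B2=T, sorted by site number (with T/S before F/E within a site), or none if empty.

Simulating input #1 (c=1, w=-4) step by step:
  B2->E, B1->T, B2->E, B1->F, B3->F, B5->S, B4->T, B6->T, B7->F
as a set, this run covers: B1=T, B1=F, B2=E, B3=F, B4=T, B5=S, B6=T, B7=F

Answer: B1=T, B1=F, B2=E, B3=F, B4=T, B5=S, B6=T, B7=F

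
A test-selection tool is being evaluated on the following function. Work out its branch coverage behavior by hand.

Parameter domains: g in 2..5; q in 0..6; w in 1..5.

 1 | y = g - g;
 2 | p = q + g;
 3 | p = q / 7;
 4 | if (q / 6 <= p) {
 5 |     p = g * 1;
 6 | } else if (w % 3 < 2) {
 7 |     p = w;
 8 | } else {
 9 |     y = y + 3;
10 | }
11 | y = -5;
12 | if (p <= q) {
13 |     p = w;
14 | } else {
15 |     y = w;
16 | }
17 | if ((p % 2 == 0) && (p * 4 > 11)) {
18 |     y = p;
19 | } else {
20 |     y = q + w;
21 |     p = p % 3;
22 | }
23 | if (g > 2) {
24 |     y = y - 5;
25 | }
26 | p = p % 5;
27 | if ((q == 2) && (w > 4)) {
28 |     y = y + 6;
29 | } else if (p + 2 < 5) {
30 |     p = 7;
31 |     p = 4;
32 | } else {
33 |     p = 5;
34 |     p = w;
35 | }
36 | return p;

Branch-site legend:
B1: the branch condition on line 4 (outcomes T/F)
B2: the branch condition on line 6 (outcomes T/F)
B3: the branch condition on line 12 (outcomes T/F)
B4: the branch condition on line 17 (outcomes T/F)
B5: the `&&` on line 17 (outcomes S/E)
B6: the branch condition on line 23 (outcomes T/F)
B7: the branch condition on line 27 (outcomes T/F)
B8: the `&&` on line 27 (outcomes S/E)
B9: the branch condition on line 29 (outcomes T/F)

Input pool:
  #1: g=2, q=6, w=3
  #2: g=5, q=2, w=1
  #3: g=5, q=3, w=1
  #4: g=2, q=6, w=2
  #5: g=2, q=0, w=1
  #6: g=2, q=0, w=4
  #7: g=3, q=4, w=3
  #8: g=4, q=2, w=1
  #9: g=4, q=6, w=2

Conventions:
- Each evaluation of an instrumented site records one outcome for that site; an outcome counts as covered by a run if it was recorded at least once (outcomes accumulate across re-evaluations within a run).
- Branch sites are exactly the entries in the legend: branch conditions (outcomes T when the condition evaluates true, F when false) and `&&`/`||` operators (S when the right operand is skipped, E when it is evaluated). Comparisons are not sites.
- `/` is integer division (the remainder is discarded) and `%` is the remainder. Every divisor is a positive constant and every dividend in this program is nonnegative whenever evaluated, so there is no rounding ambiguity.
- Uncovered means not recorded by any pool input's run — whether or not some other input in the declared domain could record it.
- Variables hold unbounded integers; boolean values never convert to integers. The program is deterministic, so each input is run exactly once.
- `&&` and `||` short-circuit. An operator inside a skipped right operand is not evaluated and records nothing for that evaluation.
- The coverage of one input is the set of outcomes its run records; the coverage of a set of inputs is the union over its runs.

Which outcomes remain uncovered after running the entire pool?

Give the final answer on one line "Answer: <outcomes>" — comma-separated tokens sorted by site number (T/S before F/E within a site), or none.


input #1, g=2, q=6, w=3: outcomes B1=F, B2=T, B3=T, B4=F, B5=S, B6=F, B7=F, B8=S, B9=T
input #2, g=5, q=2, w=1: outcomes B1=T, B3=F, B4=F, B5=S, B6=T, B7=F, B8=E, B9=T
input #3, g=5, q=3, w=1: outcomes B1=T, B3=F, B4=F, B5=S, B6=T, B7=F, B8=S, B9=T
input #4, g=2, q=6, w=2: outcomes B1=F, B2=F, B3=T, B4=F, B5=E, B6=F, B7=F, B8=S, B9=T
input #5, g=2, q=0, w=1: outcomes B1=T, B3=F, B4=F, B5=E, B6=F, B7=F, B8=S, B9=T
input #6, g=2, q=0, w=4: outcomes B1=T, B3=F, B4=F, B5=E, B6=F, B7=F, B8=S, B9=T
input #7, g=3, q=4, w=3: outcomes B1=T, B3=T, B4=F, B5=S, B6=T, B7=F, B8=S, B9=T
input #8, g=4, q=2, w=1: outcomes B1=T, B3=F, B4=T, B5=E, B6=T, B7=F, B8=E, B9=F
input #9, g=4, q=6, w=2: outcomes B1=F, B2=F, B3=T, B4=F, B5=E, B6=T, B7=F, B8=S, B9=T
union over the pool: B1=T, B1=F, B2=T, B2=F, B3=T, B3=F, B4=T, B4=F, B5=S, B5=E, B6=T, B6=F, B7=F, B8=S, B8=E, B9=T, B9=F
uncovered (1 of 18): B7=T
Answer: B7=T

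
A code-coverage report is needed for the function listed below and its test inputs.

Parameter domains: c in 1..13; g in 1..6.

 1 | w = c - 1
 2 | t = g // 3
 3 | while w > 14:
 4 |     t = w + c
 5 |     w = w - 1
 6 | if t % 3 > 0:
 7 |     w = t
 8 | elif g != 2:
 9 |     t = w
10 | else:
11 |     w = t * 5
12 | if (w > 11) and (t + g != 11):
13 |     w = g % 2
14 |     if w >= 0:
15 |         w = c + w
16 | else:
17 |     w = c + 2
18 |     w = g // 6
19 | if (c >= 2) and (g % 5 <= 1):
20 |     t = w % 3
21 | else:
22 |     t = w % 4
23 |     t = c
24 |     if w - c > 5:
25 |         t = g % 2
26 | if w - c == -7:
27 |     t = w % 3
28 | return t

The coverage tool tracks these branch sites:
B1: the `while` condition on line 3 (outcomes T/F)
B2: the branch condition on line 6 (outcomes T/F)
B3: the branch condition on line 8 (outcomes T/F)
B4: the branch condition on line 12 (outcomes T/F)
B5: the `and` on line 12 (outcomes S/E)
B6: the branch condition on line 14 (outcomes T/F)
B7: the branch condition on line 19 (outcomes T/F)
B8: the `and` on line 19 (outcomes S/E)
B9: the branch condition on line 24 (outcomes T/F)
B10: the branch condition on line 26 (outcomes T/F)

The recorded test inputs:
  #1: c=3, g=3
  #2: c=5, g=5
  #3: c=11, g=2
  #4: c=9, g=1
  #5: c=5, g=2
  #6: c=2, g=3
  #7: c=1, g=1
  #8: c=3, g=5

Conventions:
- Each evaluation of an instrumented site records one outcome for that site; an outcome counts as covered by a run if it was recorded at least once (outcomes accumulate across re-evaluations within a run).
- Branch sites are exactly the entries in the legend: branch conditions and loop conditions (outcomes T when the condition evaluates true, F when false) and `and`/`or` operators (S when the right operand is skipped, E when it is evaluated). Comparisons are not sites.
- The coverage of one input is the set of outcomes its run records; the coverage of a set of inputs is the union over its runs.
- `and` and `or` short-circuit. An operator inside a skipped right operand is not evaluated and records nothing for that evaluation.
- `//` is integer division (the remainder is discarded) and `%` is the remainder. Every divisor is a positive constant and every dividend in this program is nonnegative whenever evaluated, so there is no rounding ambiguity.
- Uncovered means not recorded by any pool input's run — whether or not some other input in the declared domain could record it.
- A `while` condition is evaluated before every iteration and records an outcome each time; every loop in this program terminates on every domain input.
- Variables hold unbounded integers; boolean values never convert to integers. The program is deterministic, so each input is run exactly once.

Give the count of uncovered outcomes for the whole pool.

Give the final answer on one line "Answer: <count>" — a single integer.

run #1 (c=3, g=3) runs B1->F, B2->T, B5->S, B4->F, B8->E, B7->F, B9->F, B10->F; records B1=F, B2=T, B4=F, B5=S, B7=F, B8=E, B9=F, B10=F
run #2 (c=5, g=5) runs B1->F, B2->T, B5->S, B4->F, B8->E, B7->T, B10->F; records B1=F, B2=T, B4=F, B5=S, B7=T, B8=E, B10=F
run #3 (c=11, g=2) runs B1->F, B2->F, B3->F, B5->S, B4->F, B8->E, B7->F, B9->F, B10->F; records B1=F, B2=F, B3=F, B4=F, B5=S, B7=F, B8=E, B9=F, B10=F
run #4 (c=9, g=1) runs B1->F, B2->F, B3->T, B5->S, B4->F, B8->E, B7->T, B10->F; records B1=F, B2=F, B3=T, B4=F, B5=S, B7=T, B8=E, B10=F
run #5 (c=5, g=2) runs B1->F, B2->F, B3->F, B5->S, B4->F, B8->E, B7->F, B9->F, B10->F; records B1=F, B2=F, B3=F, B4=F, B5=S, B7=F, B8=E, B9=F, B10=F
run #6 (c=2, g=3) runs B1->F, B2->T, B5->S, B4->F, B8->E, B7->F, B9->F, B10->F; records B1=F, B2=T, B4=F, B5=S, B7=F, B8=E, B9=F, B10=F
run #7 (c=1, g=1) runs B1->F, B2->F, B3->T, B5->S, B4->F, B8->S, B7->F, B9->F, B10->F; records B1=F, B2=F, B3=T, B4=F, B5=S, B7=F, B8=S, B9=F, B10=F
run #8 (c=3, g=5) runs B1->F, B2->T, B5->S, B4->F, B8->E, B7->T, B10->F; records B1=F, B2=T, B4=F, B5=S, B7=T, B8=E, B10=F
union over the pool: B1=F, B2=T, B2=F, B3=T, B3=F, B4=F, B5=S, B7=T, B7=F, B8=S, B8=E, B9=F, B10=F
uncovered (7 of 20): B1=T, B4=T, B5=E, B6=T, B6=F, B9=T, B10=T

Answer: 7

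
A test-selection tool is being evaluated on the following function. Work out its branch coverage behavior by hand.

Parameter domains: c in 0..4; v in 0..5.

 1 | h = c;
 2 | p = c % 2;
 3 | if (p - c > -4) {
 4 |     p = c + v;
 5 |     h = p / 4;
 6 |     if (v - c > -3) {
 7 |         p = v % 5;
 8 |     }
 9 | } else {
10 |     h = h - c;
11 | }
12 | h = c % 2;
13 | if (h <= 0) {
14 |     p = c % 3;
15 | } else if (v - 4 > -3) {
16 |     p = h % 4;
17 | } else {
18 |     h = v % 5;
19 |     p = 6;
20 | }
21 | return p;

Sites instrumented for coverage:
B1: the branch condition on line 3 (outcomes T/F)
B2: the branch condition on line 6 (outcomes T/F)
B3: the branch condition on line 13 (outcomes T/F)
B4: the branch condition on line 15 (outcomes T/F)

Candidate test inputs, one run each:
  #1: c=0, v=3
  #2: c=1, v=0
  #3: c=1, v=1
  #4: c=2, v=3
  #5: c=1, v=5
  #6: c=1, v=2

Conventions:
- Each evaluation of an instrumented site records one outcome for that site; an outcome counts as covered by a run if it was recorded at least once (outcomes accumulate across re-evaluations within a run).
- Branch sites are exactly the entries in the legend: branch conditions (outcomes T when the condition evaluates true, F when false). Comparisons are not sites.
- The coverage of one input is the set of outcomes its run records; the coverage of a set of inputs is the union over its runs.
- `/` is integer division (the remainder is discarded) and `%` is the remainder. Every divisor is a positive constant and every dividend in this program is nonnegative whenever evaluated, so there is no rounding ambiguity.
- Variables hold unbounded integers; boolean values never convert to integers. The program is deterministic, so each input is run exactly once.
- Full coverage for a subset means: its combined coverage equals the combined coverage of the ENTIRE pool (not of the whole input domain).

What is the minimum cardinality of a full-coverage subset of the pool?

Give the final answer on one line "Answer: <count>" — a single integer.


input #1 (c=0, v=3): covers B1=T, B2=T, B3=T
input #2 (c=1, v=0): covers B1=T, B2=T, B3=F, B4=F
input #3 (c=1, v=1): covers B1=T, B2=T, B3=F, B4=F
input #4 (c=2, v=3): covers B1=T, B2=T, B3=T
input #5 (c=1, v=5): covers B1=T, B2=T, B3=F, B4=T
input #6 (c=1, v=2): covers B1=T, B2=T, B3=F, B4=T
union over all inputs: B1=T, B2=T, B3=T, B3=F, B4=T, B4=F (6 outcomes)
checked all size-1 subsets: none covers 6 outcomes (max 4/6)
checked all size-2 subsets: none covers 6 outcomes (max 5/6)
inputs {1, 2, 5} (size 3) cover everything; no size-3 subset with a lexicographically smaller index list covers all 6
Answer: 3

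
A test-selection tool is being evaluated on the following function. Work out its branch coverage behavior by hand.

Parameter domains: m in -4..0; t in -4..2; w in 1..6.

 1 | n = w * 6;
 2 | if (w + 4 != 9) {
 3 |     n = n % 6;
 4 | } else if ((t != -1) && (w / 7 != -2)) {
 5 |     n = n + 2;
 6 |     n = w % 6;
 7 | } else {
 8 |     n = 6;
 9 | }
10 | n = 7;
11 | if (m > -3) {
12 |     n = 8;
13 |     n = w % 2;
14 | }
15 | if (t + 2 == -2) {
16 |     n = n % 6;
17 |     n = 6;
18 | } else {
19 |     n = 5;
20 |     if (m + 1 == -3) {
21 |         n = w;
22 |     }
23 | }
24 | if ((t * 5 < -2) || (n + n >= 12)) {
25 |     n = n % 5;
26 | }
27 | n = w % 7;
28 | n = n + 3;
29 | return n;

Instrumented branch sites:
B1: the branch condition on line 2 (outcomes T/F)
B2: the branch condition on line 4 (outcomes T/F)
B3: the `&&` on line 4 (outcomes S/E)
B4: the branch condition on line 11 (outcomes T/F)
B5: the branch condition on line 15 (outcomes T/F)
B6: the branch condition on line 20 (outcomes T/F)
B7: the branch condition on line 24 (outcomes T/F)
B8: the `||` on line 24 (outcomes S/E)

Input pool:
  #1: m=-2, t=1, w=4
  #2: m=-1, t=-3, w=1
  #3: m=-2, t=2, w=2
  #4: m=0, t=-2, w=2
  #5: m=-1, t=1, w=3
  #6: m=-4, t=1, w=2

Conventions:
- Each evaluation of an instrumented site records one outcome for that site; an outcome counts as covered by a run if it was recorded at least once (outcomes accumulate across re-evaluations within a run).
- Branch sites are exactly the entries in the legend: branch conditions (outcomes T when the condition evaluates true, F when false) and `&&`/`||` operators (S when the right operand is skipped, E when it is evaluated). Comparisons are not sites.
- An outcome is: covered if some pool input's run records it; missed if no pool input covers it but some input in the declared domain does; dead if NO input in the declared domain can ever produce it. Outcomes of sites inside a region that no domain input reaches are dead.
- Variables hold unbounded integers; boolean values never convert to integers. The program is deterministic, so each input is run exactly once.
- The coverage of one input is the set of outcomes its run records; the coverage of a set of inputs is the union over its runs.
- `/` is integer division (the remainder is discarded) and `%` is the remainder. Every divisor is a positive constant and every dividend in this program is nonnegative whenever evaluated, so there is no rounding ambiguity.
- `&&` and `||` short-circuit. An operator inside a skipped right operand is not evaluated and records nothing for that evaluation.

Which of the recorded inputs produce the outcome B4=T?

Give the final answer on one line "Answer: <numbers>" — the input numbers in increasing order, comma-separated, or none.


input #1 (m=-2, t=1, w=4): hits B4=T
input #2 (m=-1, t=-3, w=1): hits B4=T
input #3 (m=-2, t=2, w=2): hits B4=T
input #4 (m=0, t=-2, w=2): hits B4=T
input #5 (m=-1, t=1, w=3): hits B4=T
input #6 (m=-4, t=1, w=2): never hits B4=T
Answer: 1, 2, 3, 4, 5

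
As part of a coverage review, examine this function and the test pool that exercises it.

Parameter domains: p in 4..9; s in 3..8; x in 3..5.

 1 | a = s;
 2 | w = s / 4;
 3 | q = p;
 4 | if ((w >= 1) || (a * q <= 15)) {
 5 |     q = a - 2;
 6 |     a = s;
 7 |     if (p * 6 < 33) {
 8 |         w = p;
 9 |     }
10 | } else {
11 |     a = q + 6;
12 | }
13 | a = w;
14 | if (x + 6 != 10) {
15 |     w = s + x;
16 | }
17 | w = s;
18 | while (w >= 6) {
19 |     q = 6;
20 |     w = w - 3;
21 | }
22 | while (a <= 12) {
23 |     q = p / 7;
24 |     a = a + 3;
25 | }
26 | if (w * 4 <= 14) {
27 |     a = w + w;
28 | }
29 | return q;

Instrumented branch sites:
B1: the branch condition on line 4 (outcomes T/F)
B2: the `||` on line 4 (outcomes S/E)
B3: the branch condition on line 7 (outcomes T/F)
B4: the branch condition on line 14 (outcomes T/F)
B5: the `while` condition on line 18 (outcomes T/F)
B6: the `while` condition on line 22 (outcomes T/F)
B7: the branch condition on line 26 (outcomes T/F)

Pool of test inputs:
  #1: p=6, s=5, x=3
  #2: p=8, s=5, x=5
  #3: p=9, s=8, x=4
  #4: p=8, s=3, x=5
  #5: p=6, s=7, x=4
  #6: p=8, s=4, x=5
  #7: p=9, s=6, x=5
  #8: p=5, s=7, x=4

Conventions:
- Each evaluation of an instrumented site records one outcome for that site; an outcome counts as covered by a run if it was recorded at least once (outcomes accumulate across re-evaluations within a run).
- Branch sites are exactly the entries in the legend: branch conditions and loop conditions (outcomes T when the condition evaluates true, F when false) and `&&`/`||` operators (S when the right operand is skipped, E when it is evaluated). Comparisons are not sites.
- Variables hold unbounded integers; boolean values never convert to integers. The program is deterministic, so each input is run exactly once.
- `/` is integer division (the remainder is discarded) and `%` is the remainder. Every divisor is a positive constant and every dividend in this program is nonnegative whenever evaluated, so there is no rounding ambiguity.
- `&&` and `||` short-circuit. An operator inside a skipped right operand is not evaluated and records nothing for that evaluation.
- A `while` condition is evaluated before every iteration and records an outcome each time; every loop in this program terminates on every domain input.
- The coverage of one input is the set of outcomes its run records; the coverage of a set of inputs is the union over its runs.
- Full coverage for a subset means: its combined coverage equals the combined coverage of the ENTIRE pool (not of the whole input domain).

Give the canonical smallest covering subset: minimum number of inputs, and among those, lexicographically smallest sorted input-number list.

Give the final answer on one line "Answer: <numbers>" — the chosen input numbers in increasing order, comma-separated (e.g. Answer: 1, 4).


#1 (p=6, s=5, x=3) -> B2->S, B1->T, B3->F, B4->T, B5->F, B6->T, B6->T, B6->T, B6->T, B6->F, B7->F; covered: B1=T, B2=S, B3=F, B4=T, B5=F, B6=T, B6=F, B7=F
#2 (p=8, s=5, x=5) -> B2->S, B1->T, B3->F, B4->T, B5->F, B6->T, B6->T, B6->T, B6->T, B6->F, B7->F; covered: B1=T, B2=S, B3=F, B4=T, B5=F, B6=T, B6=F, B7=F
#3 (p=9, s=8, x=4) -> B2->S, B1->T, B3->F, B4->F, B5->T, B5->F, B6->T, B6->T, B6->T, B6->T, B6->F, B7->F; covered: B1=T, B2=S, B3=F, B4=F, B5=T, B5=F, B6=T, B6=F, B7=F
#4 (p=8, s=3, x=5) -> B2->E, B1->F, B4->T, B5->F, B6->T, B6->T, B6->T, B6->T, B6->T, B6->F, B7->T; covered: B1=F, B2=E, B4=T, B5=F, B6=T, B6=F, B7=T
#5 (p=6, s=7, x=4) -> B2->S, B1->T, B3->F, B4->F, B5->T, B5->F, B6->T, B6->T, B6->T, B6->T, B6->F, B7->F; covered: B1=T, B2=S, B3=F, B4=F, B5=T, B5=F, B6=T, B6=F, B7=F
#6 (p=8, s=4, x=5) -> B2->S, B1->T, B3->F, B4->T, B5->F, B6->T, B6->T, B6->T, B6->T, B6->F, B7->F; covered: B1=T, B2=S, B3=F, B4=T, B5=F, B6=T, B6=F, B7=F
#7 (p=9, s=6, x=5) -> B2->S, B1->T, B3->F, B4->T, B5->T, B5->F, B6->T, B6->T, B6->T, B6->T, B6->F, B7->T; covered: B1=T, B2=S, B3=F, B4=T, B5=T, B5=F, B6=T, B6=F, B7=T
#8 (p=5, s=7, x=4) -> B2->S, B1->T, B3->T, B4->F, B5->T, B5->F, B6->T, B6->T, B6->T, B6->F, B7->F; covered: B1=T, B2=S, B3=T, B4=F, B5=T, B5=F, B6=T, B6=F, B7=F
the full pool covers 14 outcomes: B1=T, B1=F, B2=S, B2=E, B3=T, B3=F, B4=T, B4=F, B5=T, B5=F, B6=T, B6=F, B7=T, B7=F
size 1 is not enough: best union over all size-1 subsets is 9/14
size 2 is not enough: best union over all size-2 subsets is 13/14
the canonical winner is {1, 4, 8}: size 3, full 14-outcome coverage, earliest index list among size-3 covers
Answer: 1, 4, 8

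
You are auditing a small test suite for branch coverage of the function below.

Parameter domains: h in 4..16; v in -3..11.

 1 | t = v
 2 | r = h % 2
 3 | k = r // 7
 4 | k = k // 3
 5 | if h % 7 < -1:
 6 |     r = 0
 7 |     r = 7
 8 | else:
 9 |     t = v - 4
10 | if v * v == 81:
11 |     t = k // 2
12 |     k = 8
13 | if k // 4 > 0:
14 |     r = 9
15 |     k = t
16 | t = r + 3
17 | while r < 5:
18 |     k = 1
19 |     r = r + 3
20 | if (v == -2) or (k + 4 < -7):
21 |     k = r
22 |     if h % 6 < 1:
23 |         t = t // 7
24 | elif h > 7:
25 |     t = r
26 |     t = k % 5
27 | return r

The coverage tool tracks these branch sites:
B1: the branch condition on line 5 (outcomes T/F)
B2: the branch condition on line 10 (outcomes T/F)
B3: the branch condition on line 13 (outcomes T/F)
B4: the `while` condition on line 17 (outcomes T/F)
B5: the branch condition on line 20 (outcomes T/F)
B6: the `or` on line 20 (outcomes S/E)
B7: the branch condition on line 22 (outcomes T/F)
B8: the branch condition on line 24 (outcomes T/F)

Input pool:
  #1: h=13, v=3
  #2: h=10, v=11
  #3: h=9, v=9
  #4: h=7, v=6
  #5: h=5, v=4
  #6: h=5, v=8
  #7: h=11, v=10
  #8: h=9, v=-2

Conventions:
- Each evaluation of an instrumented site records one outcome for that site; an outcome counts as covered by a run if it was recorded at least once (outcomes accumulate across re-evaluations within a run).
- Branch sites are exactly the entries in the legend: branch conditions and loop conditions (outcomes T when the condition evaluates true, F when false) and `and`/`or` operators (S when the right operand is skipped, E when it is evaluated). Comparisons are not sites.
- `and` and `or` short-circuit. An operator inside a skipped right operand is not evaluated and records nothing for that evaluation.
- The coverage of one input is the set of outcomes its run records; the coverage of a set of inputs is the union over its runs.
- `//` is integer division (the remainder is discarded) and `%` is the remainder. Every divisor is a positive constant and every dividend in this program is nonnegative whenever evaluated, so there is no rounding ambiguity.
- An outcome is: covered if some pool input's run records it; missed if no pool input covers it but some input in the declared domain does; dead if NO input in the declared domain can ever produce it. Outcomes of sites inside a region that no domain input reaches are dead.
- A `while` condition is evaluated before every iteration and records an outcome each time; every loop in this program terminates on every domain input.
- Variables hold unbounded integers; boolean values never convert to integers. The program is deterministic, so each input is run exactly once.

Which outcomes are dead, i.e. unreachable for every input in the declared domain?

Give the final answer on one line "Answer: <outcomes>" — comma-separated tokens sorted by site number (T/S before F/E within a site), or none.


checking every outcome against all 195 domain inputs:
  B1=T: unreachable across the whole domain -> dead
  reachable outcomes have witnesses, e.g. B1=F (e.g. h=4, v=-3), B2=T (e.g. h=4, v=9), B2=F (e.g. h=4, v=-3), B3=T (e.g. h=4, v=9)
Answer: B1=T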